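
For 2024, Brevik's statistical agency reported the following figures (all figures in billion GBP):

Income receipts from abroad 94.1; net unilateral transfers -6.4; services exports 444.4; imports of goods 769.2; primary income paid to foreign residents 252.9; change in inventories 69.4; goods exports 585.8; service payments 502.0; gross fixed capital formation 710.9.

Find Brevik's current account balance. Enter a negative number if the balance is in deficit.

-406.2

Goods balance = 585.8 - 769.2 = -183.4
Services balance = 444.4 - 502.0 = -57.6
Trade balance (goods + services) = -183.4 + (-57.6) = -241.0
Net primary income = 94.1 - 252.9 = -158.8
Net secondary income = -6.4
Current account = -241.0 + (-158.8) + (-6.4) = -406.2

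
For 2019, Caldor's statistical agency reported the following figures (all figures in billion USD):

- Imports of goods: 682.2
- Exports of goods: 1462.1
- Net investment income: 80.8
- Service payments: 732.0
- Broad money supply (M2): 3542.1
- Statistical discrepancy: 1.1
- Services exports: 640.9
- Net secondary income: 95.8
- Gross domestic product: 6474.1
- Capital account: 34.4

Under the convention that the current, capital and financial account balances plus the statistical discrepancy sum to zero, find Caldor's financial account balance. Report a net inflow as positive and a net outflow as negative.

Goods balance = 1462.1 - 682.2 = 779.9
Services balance = 640.9 - 732.0 = -91.1
Trade balance (goods + services) = 779.9 + (-91.1) = 688.8
Net primary income = 80.8
Net secondary income = 95.8
Current account = 688.8 + 80.8 + 95.8 = 865.4
Financial account = -(865.4 + 34.4 + 1.1) = -900.9

-900.9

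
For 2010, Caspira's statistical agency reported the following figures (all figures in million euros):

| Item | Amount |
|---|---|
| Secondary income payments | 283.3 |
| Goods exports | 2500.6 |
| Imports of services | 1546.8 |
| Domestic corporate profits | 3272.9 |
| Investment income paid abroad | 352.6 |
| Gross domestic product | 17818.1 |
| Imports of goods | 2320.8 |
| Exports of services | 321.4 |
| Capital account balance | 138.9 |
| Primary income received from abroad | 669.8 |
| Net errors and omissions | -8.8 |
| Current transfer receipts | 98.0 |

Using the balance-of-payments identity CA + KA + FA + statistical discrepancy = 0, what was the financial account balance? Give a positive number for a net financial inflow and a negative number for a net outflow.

783.6

Goods balance = 2500.6 - 2320.8 = 179.8
Services balance = 321.4 - 1546.8 = -1225.4
Trade balance (goods + services) = 179.8 + (-1225.4) = -1045.6
Net primary income = 669.8 - 352.6 = 317.2
Net secondary income = 98.0 - 283.3 = -185.3
Current account = -1045.6 + 317.2 + (-185.3) = -913.7
Financial account = -(-913.7 + 138.9 + (-8.8)) = 783.6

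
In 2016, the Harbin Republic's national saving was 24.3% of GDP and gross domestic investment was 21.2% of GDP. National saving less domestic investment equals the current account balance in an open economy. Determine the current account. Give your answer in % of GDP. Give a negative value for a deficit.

S - I = CA (net lending to the rest of the world).
CA = S - I = 24.3 - 21.2 = 3.1

3.1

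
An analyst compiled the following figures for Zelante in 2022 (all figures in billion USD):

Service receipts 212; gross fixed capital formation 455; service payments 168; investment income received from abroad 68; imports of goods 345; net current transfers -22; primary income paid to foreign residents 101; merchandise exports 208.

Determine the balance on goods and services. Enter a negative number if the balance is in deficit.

Goods balance = 208 - 345 = -137
Services balance = 212 - 168 = 44
Trade balance (goods + services) = -137 + 44 = -93

-93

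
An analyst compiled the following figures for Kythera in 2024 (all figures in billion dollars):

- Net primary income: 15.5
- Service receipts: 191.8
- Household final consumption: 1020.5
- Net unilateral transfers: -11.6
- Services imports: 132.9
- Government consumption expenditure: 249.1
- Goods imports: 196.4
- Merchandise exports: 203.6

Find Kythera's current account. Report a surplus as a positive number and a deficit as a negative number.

70.0

Goods balance = 203.6 - 196.4 = 7.2
Services balance = 191.8 - 132.9 = 58.9
Trade balance (goods + services) = 7.2 + 58.9 = 66.1
Net primary income = 15.5
Net secondary income = -11.6
Current account = 66.1 + 15.5 + (-11.6) = 70.0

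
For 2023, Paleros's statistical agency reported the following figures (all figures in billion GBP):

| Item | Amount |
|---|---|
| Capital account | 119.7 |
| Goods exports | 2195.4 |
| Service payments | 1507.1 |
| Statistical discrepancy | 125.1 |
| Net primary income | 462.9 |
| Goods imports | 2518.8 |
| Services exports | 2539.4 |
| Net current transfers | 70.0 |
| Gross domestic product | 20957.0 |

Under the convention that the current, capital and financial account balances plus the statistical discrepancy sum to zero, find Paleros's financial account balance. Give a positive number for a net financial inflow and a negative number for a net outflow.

Goods balance = 2195.4 - 2518.8 = -323.4
Services balance = 2539.4 - 1507.1 = 1032.3
Trade balance (goods + services) = -323.4 + 1032.3 = 708.9
Net primary income = 462.9
Net secondary income = 70.0
Current account = 708.9 + 462.9 + 70.0 = 1241.8
Financial account = -(1241.8 + 119.7 + 125.1) = -1486.6

-1486.6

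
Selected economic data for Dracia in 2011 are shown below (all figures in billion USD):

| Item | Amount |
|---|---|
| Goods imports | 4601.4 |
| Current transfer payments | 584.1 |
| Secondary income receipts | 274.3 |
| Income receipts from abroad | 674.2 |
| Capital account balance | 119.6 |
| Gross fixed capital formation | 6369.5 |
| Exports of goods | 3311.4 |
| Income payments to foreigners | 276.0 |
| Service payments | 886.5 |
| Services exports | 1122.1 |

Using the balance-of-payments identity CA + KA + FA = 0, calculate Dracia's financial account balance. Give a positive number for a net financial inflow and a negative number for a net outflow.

846.4

Goods balance = 3311.4 - 4601.4 = -1290.0
Services balance = 1122.1 - 886.5 = 235.6
Trade balance (goods + services) = -1290.0 + 235.6 = -1054.4
Net primary income = 674.2 - 276.0 = 398.2
Net secondary income = 274.3 - 584.1 = -309.8
Current account = -1054.4 + 398.2 + (-309.8) = -966.0
Financial account = -(-966.0 + 119.6) = 846.4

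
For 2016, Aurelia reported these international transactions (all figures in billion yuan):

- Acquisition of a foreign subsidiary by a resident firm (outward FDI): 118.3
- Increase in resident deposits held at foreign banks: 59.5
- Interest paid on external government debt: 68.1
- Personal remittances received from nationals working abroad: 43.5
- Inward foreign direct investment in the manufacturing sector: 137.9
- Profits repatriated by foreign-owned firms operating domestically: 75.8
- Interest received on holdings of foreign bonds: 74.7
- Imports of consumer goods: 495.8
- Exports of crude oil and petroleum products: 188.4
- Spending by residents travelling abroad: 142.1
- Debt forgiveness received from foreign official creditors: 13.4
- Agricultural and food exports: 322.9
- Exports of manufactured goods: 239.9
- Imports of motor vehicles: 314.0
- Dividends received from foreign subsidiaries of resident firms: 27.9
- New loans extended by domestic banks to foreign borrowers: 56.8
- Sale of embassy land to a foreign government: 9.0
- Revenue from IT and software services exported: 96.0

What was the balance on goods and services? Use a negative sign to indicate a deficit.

-104.7

Goods: -314.0 - 495.8 + 239.9 + 188.4 + 322.9 = -58.6
Services: -142.1 + 96.0 = -46.1
Trade balance = -58.6 + (-46.1) = -104.7
(Excluded from the trade balance — financial account: acquisition of a foreign subsidiary by a resident firm (outward FDI) 118.3, increase in resident deposits held at foreign banks 59.5, inward foreign direct investment in the manufacturing sector 137.9, new loans extended by domestic banks to foreign borrowers 56.8; primary income: interest paid on external government debt 68.1, profits repatriated by foreign-owned firms operating domestically 75.8, interest received on holdings of foreign bonds 74.7, dividends received from foreign subsidiaries of resident firms 27.9; secondary income: personal remittances received from nationals working abroad 43.5; capital account: debt forgiveness received from foreign official creditors 13.4, sale of embassy land to a foreign government 9.0.)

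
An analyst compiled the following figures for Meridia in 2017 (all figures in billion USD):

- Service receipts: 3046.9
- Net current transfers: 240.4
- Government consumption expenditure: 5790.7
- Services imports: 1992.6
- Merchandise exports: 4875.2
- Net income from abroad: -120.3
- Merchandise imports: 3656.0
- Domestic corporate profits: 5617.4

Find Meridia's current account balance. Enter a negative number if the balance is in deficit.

Goods balance = 4875.2 - 3656.0 = 1219.2
Services balance = 3046.9 - 1992.6 = 1054.3
Trade balance (goods + services) = 1219.2 + 1054.3 = 2273.5
Net primary income = -120.3
Net secondary income = 240.4
Current account = 2273.5 + (-120.3) + 240.4 = 2393.6

2393.6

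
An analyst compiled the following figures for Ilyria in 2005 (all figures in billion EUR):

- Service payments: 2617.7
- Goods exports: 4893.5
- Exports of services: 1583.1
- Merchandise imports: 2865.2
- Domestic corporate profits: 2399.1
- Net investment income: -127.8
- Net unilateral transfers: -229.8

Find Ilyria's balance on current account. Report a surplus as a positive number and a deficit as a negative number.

Goods balance = 4893.5 - 2865.2 = 2028.3
Services balance = 1583.1 - 2617.7 = -1034.6
Trade balance (goods + services) = 2028.3 + (-1034.6) = 993.7
Net primary income = -127.8
Net secondary income = -229.8
Current account = 993.7 + (-127.8) + (-229.8) = 636.1

636.1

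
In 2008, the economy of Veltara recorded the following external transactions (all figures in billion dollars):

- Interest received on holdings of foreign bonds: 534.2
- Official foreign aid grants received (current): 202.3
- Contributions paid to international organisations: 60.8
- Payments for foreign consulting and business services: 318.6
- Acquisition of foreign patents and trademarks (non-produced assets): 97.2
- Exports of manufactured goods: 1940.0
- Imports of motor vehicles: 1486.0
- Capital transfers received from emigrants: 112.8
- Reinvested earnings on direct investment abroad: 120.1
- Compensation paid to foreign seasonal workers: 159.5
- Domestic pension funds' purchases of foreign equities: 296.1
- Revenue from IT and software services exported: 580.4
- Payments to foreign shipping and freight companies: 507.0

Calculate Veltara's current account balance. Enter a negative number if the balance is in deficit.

Goods: 1940.0 - 1486.0 = 454.0
Services: -507.0 + 580.4 - 318.6 = -245.2
Primary income: -159.5 + 120.1 + 534.2 = 494.8
Secondary income: -60.8 + 202.3 = 141.5
Current account = 454.0 + (-245.2) + 494.8 + 141.5 = 845.1
(Excluded from the current account — capital account: acquisition of foreign patents and trademarks (non-produced assets) 97.2, capital transfers received from emigrants 112.8; financial account: domestic pension funds' purchases of foreign equities 296.1.)

845.1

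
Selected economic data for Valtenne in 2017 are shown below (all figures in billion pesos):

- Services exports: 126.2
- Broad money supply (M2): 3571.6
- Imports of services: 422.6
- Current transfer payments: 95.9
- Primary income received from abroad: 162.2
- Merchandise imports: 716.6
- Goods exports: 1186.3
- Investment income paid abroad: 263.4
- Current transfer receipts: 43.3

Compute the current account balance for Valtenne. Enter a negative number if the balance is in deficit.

Goods balance = 1186.3 - 716.6 = 469.7
Services balance = 126.2 - 422.6 = -296.4
Trade balance (goods + services) = 469.7 + (-296.4) = 173.3
Net primary income = 162.2 - 263.4 = -101.2
Net secondary income = 43.3 - 95.9 = -52.6
Current account = 173.3 + (-101.2) + (-52.6) = 19.5

19.5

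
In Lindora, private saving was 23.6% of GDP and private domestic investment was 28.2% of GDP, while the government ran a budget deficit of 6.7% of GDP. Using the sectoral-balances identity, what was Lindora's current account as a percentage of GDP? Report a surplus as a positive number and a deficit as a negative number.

-11.3

By the sectoral-balances identity, CA = (S_private - I) + (T - G).
Private balance = 23.6 - 28.2 = -4.6
Government balance (T - G) = -6.7
CA = -4.6 + (-6.7) = -11.3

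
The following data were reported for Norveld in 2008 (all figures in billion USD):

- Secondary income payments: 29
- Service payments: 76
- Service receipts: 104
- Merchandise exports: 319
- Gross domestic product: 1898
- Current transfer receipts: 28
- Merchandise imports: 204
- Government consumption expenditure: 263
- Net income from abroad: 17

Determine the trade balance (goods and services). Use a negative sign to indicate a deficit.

143

Goods balance = 319 - 204 = 115
Services balance = 104 - 76 = 28
Trade balance (goods + services) = 115 + 28 = 143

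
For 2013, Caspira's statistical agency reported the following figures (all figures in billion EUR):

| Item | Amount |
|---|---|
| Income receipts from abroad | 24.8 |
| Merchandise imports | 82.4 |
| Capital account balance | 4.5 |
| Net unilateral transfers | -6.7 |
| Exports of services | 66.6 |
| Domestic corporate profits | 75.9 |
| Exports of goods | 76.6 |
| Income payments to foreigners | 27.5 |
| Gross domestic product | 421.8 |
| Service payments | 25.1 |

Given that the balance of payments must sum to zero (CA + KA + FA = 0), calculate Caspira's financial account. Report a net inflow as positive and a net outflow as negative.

-30.8

Goods balance = 76.6 - 82.4 = -5.8
Services balance = 66.6 - 25.1 = 41.5
Trade balance (goods + services) = -5.8 + 41.5 = 35.7
Net primary income = 24.8 - 27.5 = -2.7
Net secondary income = -6.7
Current account = 35.7 + (-2.7) + (-6.7) = 26.3
Financial account = -(26.3 + 4.5) = -30.8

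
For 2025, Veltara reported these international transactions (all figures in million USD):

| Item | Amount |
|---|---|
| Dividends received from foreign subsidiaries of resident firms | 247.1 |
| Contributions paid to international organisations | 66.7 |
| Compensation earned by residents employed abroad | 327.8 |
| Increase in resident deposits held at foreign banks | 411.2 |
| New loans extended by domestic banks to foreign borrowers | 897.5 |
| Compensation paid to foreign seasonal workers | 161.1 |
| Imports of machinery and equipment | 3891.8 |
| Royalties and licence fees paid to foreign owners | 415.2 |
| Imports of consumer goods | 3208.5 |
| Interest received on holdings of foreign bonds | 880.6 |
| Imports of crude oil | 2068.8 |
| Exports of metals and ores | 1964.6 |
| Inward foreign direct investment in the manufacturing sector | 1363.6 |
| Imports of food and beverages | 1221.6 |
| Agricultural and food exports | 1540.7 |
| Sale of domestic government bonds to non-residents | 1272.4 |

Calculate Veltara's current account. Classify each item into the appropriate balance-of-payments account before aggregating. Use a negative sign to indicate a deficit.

-6072.9

Goods: -3208.5 - 3891.8 - 2068.8 - 1221.6 + 1964.6 + 1540.7 = -6885.4
Services: -415.2
Primary income: 247.1 - 161.1 + 327.8 + 880.6 = 1294.4
Secondary income: -66.7
Current account = (-6885.4) + (-415.2) + 1294.4 + (-66.7) = -6072.9
(Excluded from the current account — financial account: increase in resident deposits held at foreign banks 411.2, new loans extended by domestic banks to foreign borrowers 897.5, inward foreign direct investment in the manufacturing sector 1363.6, sale of domestic government bonds to non-residents 1272.4.)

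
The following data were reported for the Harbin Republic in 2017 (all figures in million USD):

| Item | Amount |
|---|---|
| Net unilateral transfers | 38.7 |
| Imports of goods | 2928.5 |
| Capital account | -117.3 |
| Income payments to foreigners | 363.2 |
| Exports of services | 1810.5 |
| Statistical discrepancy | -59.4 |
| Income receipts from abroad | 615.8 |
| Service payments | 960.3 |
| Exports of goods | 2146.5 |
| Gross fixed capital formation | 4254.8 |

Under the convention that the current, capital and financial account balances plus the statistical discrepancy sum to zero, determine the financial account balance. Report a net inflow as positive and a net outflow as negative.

Goods balance = 2146.5 - 2928.5 = -782.0
Services balance = 1810.5 - 960.3 = 850.2
Trade balance (goods + services) = -782.0 + 850.2 = 68.2
Net primary income = 615.8 - 363.2 = 252.6
Net secondary income = 38.7
Current account = 68.2 + 252.6 + 38.7 = 359.5
Financial account = -(359.5 + (-117.3) + (-59.4)) = -182.8

-182.8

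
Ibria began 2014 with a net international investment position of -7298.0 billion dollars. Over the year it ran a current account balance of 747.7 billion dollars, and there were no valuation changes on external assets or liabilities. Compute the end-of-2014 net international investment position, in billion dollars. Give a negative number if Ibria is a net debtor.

-6550.3

With no valuation effects, change in NIIP = current account = 747.7
End-of-year NIIP = -7298.0 + 747.7 = -6550.3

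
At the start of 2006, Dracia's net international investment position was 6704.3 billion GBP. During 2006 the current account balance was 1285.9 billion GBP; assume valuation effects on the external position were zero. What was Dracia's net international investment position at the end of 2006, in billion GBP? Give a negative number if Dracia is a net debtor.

With no valuation effects, change in NIIP = current account = 1285.9
End-of-year NIIP = 6704.3 + 1285.9 = 7990.2

7990.2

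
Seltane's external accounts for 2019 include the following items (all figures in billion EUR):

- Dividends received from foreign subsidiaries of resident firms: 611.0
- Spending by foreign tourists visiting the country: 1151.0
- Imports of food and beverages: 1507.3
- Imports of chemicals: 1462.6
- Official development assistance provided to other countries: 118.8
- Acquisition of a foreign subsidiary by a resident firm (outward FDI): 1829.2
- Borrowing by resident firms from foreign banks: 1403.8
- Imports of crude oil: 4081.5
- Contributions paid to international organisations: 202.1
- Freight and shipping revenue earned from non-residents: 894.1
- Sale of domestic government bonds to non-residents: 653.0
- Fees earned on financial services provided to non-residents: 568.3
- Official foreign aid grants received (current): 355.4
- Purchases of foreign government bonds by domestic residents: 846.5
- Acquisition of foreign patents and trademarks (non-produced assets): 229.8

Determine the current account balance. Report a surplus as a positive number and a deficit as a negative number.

Goods: -4081.5 - 1462.6 - 1507.3 = -7051.4
Services: 568.3 + 894.1 + 1151.0 = 2613.4
Primary income: 611.0
Secondary income: 355.4 - 118.8 - 202.1 = 34.5
Current account = (-7051.4) + 2613.4 + 611.0 + 34.5 = -3792.5
(Excluded from the current account — financial account: acquisition of a foreign subsidiary by a resident firm (outward FDI) 1829.2, borrowing by resident firms from foreign banks 1403.8, sale of domestic government bonds to non-residents 653.0, purchases of foreign government bonds by domestic residents 846.5; capital account: acquisition of foreign patents and trademarks (non-produced assets) 229.8.)

-3792.5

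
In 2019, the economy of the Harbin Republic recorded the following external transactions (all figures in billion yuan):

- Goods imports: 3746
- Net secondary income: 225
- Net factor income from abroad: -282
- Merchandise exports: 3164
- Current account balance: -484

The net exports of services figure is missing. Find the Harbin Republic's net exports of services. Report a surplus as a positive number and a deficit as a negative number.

Current account = goods balance + services balance + net primary income + net secondary income
Sum of the known components = -639
Net exports of services = CA - (known components) = -484 - (-639) = 155

155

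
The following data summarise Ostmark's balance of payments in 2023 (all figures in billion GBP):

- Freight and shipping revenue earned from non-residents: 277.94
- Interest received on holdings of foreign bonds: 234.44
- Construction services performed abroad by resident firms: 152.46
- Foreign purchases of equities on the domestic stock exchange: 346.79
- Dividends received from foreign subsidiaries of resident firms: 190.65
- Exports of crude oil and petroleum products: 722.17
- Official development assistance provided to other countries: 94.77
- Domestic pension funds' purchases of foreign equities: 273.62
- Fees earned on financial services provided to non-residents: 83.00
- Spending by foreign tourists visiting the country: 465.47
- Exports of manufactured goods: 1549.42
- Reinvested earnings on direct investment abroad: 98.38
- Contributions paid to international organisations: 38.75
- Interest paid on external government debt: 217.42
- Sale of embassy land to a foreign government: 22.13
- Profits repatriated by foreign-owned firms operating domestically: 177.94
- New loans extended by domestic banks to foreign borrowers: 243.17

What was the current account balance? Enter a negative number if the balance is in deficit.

3245.05

Goods: 1549.42 + 722.17 = 2271.59
Services: 152.46 + 83.00 + 277.94 + 465.47 = 978.87
Primary income: 190.65 - 177.94 + 98.38 + 234.44 - 217.42 = 128.11
Secondary income: -38.75 - 94.77 = -133.52
Current account = 2271.59 + 978.87 + 128.11 + (-133.52) = 3245.05
(Excluded from the current account — financial account: foreign purchases of equities on the domestic stock exchange 346.79, domestic pension funds' purchases of foreign equities 273.62, new loans extended by domestic banks to foreign borrowers 243.17; capital account: sale of embassy land to a foreign government 22.13.)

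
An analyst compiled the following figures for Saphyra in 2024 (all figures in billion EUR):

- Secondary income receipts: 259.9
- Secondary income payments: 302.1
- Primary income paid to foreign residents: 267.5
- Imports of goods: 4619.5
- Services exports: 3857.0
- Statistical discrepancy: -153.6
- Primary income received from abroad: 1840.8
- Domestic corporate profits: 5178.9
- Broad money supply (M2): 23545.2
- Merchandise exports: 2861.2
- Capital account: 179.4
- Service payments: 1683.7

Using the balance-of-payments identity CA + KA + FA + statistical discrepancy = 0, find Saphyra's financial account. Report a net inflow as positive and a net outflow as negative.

Goods balance = 2861.2 - 4619.5 = -1758.3
Services balance = 3857.0 - 1683.7 = 2173.3
Trade balance (goods + services) = -1758.3 + 2173.3 = 415.0
Net primary income = 1840.8 - 267.5 = 1573.3
Net secondary income = 259.9 - 302.1 = -42.2
Current account = 415.0 + 1573.3 + (-42.2) = 1946.1
Financial account = -(1946.1 + 179.4 + (-153.6)) = -1971.9

-1971.9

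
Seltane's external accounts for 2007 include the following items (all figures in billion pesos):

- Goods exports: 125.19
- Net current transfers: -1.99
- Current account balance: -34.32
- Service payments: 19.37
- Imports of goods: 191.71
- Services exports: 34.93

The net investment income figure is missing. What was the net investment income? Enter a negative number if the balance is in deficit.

Current account = goods balance + services balance + net primary income + net secondary income
Sum of the known components = -52.95
Net investment income = CA - (known components) = -34.32 - (-52.95) = 18.63

18.63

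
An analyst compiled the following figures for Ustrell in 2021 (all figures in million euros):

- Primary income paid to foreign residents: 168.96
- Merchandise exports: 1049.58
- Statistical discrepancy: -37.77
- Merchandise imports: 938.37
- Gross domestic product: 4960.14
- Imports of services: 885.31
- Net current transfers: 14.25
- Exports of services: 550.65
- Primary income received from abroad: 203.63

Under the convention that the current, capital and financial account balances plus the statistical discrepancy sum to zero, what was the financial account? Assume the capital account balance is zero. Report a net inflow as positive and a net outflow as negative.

212.30

Goods balance = 1049.58 - 938.37 = 111.21
Services balance = 550.65 - 885.31 = -334.66
Trade balance (goods + services) = 111.21 + (-334.66) = -223.45
Net primary income = 203.63 - 168.96 = 34.67
Net secondary income = 14.25
Current account = -223.45 + 34.67 + 14.25 = -174.53
Financial account = -(-174.53 + (-37.77)) = 212.30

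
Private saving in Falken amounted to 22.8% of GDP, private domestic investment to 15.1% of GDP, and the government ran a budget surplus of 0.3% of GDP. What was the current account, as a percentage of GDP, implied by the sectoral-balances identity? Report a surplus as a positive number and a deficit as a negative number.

8.0

By the sectoral-balances identity, CA = (S_private - I) + (T - G).
Private balance = 22.8 - 15.1 = 7.7
Government balance (T - G) = 0.3
CA = 7.7 + 0.3 = 8.0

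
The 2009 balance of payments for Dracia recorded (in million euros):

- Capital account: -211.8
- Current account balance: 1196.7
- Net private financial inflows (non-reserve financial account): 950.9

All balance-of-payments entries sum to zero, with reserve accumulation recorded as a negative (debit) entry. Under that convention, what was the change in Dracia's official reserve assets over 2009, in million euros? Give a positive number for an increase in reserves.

1935.8

Official reserve transactions balance = -(1196.7 + (-211.8) + 950.9) = -1935.8
An accumulation of reserves is recorded as a debit (negative entry), so the change in the stock of reserves is the negative of that balance.
Change in official reserves = -(-1935.8) = 1935.8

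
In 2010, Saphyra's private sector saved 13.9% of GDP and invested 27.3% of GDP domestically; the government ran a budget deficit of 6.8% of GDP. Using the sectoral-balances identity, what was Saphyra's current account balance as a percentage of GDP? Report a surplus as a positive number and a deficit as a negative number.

By the sectoral-balances identity, CA = (S_private - I) + (T - G).
Private balance = 13.9 - 27.3 = -13.4
Government balance (T - G) = -6.8
CA = -13.4 + (-6.8) = -20.2

-20.2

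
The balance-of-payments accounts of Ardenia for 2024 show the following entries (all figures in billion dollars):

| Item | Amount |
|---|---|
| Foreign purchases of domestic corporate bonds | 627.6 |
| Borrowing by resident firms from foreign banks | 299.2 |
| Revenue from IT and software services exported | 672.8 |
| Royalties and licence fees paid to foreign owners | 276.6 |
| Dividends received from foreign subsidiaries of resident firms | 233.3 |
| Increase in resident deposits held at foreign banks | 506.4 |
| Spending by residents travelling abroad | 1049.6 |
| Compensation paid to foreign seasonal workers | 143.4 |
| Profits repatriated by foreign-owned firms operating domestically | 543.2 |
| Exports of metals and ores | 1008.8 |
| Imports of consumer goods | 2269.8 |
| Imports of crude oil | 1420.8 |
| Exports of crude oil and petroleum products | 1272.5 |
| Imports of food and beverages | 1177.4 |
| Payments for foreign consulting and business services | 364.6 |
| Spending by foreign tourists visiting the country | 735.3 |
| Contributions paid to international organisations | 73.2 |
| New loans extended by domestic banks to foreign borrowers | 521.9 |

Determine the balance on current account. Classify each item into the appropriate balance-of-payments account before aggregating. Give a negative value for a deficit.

-3395.9

Goods: 1008.8 - 1420.8 - 2269.8 - 1177.4 + 1272.5 = -2586.7
Services: -364.6 + 672.8 - 276.6 + 735.3 - 1049.6 = -282.7
Primary income: -543.2 + 233.3 - 143.4 = -453.3
Secondary income: -73.2
Current account = (-2586.7) + (-282.7) + (-453.3) + (-73.2) = -3395.9
(Excluded from the current account — financial account: foreign purchases of domestic corporate bonds 627.6, borrowing by resident firms from foreign banks 299.2, increase in resident deposits held at foreign banks 506.4, new loans extended by domestic banks to foreign borrowers 521.9.)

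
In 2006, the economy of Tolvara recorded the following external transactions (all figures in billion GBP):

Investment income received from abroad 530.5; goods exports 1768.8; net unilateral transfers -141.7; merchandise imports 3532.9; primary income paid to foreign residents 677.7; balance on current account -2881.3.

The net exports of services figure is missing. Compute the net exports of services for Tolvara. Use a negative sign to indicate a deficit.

Current account = goods balance + services balance + net primary income + net secondary income
Sum of the known components = -2053.0
Net exports of services = CA - (known components) = -2881.3 - (-2053.0) = -828.3

-828.3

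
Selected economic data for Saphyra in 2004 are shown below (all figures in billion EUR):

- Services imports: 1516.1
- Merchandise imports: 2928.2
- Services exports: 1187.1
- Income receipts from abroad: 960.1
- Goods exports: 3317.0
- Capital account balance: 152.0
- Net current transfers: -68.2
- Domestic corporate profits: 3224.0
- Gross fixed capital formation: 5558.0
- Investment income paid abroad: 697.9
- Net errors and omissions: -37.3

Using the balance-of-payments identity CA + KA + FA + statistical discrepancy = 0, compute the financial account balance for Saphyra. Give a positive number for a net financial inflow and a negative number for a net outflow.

Goods balance = 3317.0 - 2928.2 = 388.8
Services balance = 1187.1 - 1516.1 = -329.0
Trade balance (goods + services) = 388.8 + (-329.0) = 59.8
Net primary income = 960.1 - 697.9 = 262.2
Net secondary income = -68.2
Current account = 59.8 + 262.2 + (-68.2) = 253.8
Financial account = -(253.8 + 152.0 + (-37.3)) = -368.5

-368.5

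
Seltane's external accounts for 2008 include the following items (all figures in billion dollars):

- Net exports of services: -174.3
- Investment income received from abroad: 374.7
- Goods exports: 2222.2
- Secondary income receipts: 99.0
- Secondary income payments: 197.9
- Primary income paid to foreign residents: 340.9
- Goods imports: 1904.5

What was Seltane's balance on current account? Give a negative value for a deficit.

Goods balance = 2222.2 - 1904.5 = 317.7
Services balance = -174.3
Trade balance (goods + services) = 317.7 + (-174.3) = 143.4
Net primary income = 374.7 - 340.9 = 33.8
Net secondary income = 99.0 - 197.9 = -98.9
Current account = 143.4 + 33.8 + (-98.9) = 78.3

78.3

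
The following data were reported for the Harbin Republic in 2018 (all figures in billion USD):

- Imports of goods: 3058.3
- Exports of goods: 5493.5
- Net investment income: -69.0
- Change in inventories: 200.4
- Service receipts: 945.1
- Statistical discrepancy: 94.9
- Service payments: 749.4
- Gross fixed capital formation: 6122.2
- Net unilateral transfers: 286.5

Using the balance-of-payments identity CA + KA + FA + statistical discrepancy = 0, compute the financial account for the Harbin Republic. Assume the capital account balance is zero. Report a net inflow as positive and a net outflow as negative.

Goods balance = 5493.5 - 3058.3 = 2435.2
Services balance = 945.1 - 749.4 = 195.7
Trade balance (goods + services) = 2435.2 + 195.7 = 2630.9
Net primary income = -69.0
Net secondary income = 286.5
Current account = 2630.9 + (-69.0) + 286.5 = 2848.4
Financial account = -(2848.4 + 94.9) = -2943.3

-2943.3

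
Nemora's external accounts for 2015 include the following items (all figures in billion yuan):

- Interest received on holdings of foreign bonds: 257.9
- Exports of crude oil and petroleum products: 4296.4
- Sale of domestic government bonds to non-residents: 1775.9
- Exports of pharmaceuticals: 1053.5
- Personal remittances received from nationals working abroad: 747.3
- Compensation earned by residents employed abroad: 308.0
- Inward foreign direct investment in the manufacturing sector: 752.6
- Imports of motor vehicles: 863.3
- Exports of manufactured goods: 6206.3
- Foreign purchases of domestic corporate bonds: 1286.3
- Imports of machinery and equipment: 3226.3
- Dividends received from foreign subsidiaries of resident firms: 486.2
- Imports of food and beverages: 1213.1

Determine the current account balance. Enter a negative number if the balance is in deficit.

Goods: -863.3 + 6206.3 - 1213.1 + 4296.4 + 1053.5 - 3226.3 = 6253.5
Primary income: 257.9 + 308.0 + 486.2 = 1052.1
Secondary income: 747.3
Current account = 6253.5 + 1052.1 + 747.3 = 8052.9
(Excluded from the current account — financial account: sale of domestic government bonds to non-residents 1775.9, inward foreign direct investment in the manufacturing sector 752.6, foreign purchases of domestic corporate bonds 1286.3.)

8052.9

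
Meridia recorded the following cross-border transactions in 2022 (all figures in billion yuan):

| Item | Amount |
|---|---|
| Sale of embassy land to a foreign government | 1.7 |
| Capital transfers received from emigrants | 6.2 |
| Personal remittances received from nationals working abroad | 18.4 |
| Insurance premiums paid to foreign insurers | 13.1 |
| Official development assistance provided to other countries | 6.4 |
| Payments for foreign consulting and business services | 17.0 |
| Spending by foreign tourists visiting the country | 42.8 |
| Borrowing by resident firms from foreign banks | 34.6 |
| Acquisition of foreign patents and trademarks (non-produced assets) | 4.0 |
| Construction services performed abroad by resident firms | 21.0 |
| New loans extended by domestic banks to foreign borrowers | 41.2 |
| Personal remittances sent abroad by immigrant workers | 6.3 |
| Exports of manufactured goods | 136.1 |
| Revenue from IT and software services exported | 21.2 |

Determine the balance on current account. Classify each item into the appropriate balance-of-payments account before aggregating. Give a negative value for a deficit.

Goods: 136.1
Services: 21.2 - 13.1 + 21.0 - 17.0 + 42.8 = 54.9
Secondary income: -6.3 + 18.4 - 6.4 = 5.7
Current account = 136.1 + 54.9 + 5.7 = 196.7
(Excluded from the current account — capital account: sale of embassy land to a foreign government 1.7, capital transfers received from emigrants 6.2, acquisition of foreign patents and trademarks (non-produced assets) 4.0; financial account: borrowing by resident firms from foreign banks 34.6, new loans extended by domestic banks to foreign borrowers 41.2.)

196.7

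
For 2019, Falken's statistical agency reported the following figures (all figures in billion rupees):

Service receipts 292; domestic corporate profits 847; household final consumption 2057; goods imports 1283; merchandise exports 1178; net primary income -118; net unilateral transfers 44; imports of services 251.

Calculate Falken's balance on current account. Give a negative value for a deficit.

-138

Goods balance = 1178 - 1283 = -105
Services balance = 292 - 251 = 41
Trade balance (goods + services) = -105 + 41 = -64
Net primary income = -118
Net secondary income = 44
Current account = -64 + (-118) + 44 = -138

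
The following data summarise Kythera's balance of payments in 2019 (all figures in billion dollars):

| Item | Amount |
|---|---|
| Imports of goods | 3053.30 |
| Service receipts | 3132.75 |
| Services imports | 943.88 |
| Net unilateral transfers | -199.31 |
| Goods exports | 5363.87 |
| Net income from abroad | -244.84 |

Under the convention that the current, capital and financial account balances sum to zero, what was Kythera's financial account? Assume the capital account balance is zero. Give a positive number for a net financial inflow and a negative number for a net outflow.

-4055.29

Goods balance = 5363.87 - 3053.30 = 2310.57
Services balance = 3132.75 - 943.88 = 2188.87
Trade balance (goods + services) = 2310.57 + 2188.87 = 4499.44
Net primary income = -244.84
Net secondary income = -199.31
Current account = 4499.44 + (-244.84) + (-199.31) = 4055.29
Financial account = -(4055.29) = -4055.29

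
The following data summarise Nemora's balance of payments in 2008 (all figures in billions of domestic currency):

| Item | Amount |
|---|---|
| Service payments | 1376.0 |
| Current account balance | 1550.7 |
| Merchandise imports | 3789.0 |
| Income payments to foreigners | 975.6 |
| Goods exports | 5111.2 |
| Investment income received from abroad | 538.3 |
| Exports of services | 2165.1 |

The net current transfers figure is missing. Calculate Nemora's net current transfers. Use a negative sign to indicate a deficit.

-123.3

Current account = goods balance + services balance + net primary income + net secondary income
Sum of the known components = 1674.0
Net current transfers = CA - (known components) = 1550.7 - 1674.0 = -123.3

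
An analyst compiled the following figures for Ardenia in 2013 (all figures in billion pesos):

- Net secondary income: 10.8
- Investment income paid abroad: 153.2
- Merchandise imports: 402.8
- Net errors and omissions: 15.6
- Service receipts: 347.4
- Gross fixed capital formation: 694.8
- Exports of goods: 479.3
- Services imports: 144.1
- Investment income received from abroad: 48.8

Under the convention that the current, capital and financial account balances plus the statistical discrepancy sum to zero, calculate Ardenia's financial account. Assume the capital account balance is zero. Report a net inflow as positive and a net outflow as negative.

-201.8

Goods balance = 479.3 - 402.8 = 76.5
Services balance = 347.4 - 144.1 = 203.3
Trade balance (goods + services) = 76.5 + 203.3 = 279.8
Net primary income = 48.8 - 153.2 = -104.4
Net secondary income = 10.8
Current account = 279.8 + (-104.4) + 10.8 = 186.2
Financial account = -(186.2 + 15.6) = -201.8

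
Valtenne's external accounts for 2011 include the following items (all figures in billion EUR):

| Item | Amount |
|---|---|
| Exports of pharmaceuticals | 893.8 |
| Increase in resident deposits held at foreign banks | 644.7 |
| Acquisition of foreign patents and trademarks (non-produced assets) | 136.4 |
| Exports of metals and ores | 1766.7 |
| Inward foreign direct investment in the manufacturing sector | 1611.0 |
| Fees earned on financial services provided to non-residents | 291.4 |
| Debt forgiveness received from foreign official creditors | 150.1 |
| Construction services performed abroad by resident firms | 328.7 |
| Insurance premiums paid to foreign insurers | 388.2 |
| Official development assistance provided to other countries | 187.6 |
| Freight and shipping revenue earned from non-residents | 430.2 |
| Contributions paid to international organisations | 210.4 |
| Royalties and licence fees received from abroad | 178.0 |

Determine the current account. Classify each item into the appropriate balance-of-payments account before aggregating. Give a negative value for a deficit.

Goods: 893.8 + 1766.7 = 2660.5
Services: 430.2 + 291.4 - 388.2 + 328.7 + 178.0 = 840.1
Secondary income: -210.4 - 187.6 = -398.0
Current account = 2660.5 + 840.1 + (-398.0) = 3102.6
(Excluded from the current account — financial account: increase in resident deposits held at foreign banks 644.7, inward foreign direct investment in the manufacturing sector 1611.0; capital account: acquisition of foreign patents and trademarks (non-produced assets) 136.4, debt forgiveness received from foreign official creditors 150.1.)

3102.6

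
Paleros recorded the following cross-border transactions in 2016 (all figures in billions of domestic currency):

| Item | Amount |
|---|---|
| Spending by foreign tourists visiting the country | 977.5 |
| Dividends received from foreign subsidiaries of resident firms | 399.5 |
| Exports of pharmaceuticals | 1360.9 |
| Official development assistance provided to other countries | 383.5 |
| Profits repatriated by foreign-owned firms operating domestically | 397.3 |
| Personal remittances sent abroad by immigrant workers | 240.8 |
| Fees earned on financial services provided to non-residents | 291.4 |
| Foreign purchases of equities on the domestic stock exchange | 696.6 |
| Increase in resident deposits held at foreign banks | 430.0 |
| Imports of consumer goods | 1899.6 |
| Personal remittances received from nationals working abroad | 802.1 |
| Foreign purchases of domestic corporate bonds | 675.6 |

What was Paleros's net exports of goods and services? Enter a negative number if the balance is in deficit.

730.2

Goods: 1360.9 - 1899.6 = -538.7
Services: 977.5 + 291.4 = 1268.9
Trade balance = -538.7 + 1268.9 = 730.2
(Excluded from the trade balance — primary income: dividends received from foreign subsidiaries of resident firms 399.5, profits repatriated by foreign-owned firms operating domestically 397.3; secondary income: official development assistance provided to other countries 383.5, personal remittances sent abroad by immigrant workers 240.8, personal remittances received from nationals working abroad 802.1; financial account: foreign purchases of equities on the domestic stock exchange 696.6, increase in resident deposits held at foreign banks 430.0, foreign purchases of domestic corporate bonds 675.6.)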